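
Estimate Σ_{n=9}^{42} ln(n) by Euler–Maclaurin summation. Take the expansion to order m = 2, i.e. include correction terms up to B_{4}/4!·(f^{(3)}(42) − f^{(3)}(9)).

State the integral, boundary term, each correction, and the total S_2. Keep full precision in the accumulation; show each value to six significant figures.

S_2 ≈ 107.167

The integral term ∫_9^42 ln(x) dx = 104.207.
½[f(9) + f(42)] = ½[2.19722 + 3.73767] = 2.96745.
So far: 107.175.
k=1: B_{2}/(2)! × [f^{(1)}(42) − f^{(1)}(9)] = 1/12 × (0.0238095 − 0.111111) = -0.00727513.
After k=1: 107.167.
k=2: B_{4}/(4)! × [f^{(3)}(42) − f^{(3)}(9)] = −1/720 × (2.69949e-05 − 0.00274348) = 3.77290e-06.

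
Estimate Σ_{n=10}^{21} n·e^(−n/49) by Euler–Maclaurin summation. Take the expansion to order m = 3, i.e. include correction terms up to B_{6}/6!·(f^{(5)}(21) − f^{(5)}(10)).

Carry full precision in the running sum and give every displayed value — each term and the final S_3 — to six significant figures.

S_3 ≈ 133.767

Integral: ∫_10^21 x·e^(−x/49) dx = 122.873.
Endpoint term: (f(10) + f(21))/2 = (8.15396 + 13.6802)/2 = 10.9171.
Integral + boundary = 133.790.
Order-1 term: 1/12 · (0.372251 − 0.648988) = -0.0230615.
After k=1: 133.767.
Order-2 term: −1/720 · (0.000697680 − 0.000949513) = 3.49768e-07.
After k=2: 133.767.
Order-3 term: 1/30240 · (5.16585e-07 − 6.78353e-07) = -5.34950e-12.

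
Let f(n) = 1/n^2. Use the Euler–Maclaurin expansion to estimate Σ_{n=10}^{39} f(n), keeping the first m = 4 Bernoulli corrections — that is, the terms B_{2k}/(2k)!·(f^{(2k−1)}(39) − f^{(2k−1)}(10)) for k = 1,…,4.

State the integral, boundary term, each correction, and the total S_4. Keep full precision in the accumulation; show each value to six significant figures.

Integral: ∫_10^39 1/x^2 dx = 0.0743590.
½[f(10) + f(39)] = ½[0.0100000 + 0.000657462] = 0.00532873.
So far: 0.0796877.
Order-1 term: 1/12 · (-3.37160e-05 − (-0.00200000)) = 0.000163857.
Partial sum through k=1: 0.0798516.
Order-2 term: −1/720 · (-2.66004e-07 − (-0.000240000)) = -3.32964e-07.
Partial sum through k=2: 0.0798512.
Order-3 term: 1/30240 · (-5.24663e-09 − (-7.20000e-05)) = 2.38078e-09.
Partial sum through k=3: 0.0798512.
Order-4 term: −1/1209600 · (-1.93170e-10 − (-4.03200e-05)) = -3.33332e-11.

S_4 ≈ 0.0798512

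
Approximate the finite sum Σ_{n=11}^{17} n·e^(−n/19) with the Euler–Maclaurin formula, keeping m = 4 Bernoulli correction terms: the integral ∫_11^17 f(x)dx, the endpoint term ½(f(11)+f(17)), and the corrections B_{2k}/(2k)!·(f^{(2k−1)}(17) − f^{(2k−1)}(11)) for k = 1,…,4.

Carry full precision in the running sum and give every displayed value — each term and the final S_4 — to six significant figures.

S_4 ≈ 46.4577

∫_11^17 x·e^(−x/19) dx evaluates to 39.9170.
½[f(11) + f(17)] = ½[6.16537 + 6.94816] = 6.55676.
So far: 46.4738.
Correction k=1: B_{2}/2! · (f^{(1)}(17) − f^{(1)}(11)) = 1/12 · (0.0430226 − 0.235995) = -0.0160810.
After k=1: 46.4577.
Correction k=2: B_{4}/4! · (f^{(3)}(17) − f^{(3)}(11)) = −1/720 · (0.00238353 − 0.00375892) = 1.91027e-06.
After k=2: 46.4577.
Correction k=3: B_{6}/6! · (f^{(5)}(17) − f^{(5)}(11)) = 1/30240 · (1.28750e-05 − 1.90142e-05) = -2.03015e-10.
After k=3: 46.4577.
Correction k=4: B_{8}/8! · (f^{(7)}(17) − f^{(7)}(11)) = −1/1209600 · (5.30400e-08 − 7.64982e-08) = 1.93933e-14.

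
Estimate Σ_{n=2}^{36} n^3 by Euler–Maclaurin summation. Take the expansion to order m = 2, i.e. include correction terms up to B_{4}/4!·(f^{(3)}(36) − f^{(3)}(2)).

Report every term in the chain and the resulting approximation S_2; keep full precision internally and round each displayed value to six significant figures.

Integral: ∫_2^36 x^3 dx = 419900.
Boundary: ½(f(2) + f(36)) = ½(8.00000 + 46656.0) = 23332.0.
Integral + boundary = 443232.
Correction k=1: B_{2}/2! · (f^{(1)}(36) − f^{(1)}(2)) = 1/12 · (3888.00 − 12.0000) = 323.000.
Running total after k=1: 443555.
Correction k=2: B_{4}/4! · (f^{(3)}(36) − f^{(3)}(2)) = −1/720 · (6.00000 − 6.00000) = 0.00000.

S_2 ≈ 443555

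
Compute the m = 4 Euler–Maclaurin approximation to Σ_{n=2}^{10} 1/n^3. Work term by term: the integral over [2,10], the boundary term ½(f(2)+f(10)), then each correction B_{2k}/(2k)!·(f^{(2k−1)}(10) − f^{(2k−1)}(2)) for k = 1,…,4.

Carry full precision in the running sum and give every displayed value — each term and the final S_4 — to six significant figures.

Integral: ∫_2^10 1/x^3 dx = 0.120000.
Endpoint term: (f(2) + f(10))/2 = (0.125000 + 0.00100000)/2 = 0.0630000.
So far: 0.183000.
k=1: B_{2}/(2)! × [f^{(1)}(10) − f^{(1)}(2)] = 1/12 × (-0.000300000 − (-0.187500)) = 0.0156000.
After k=1: 0.198600.
k=2: B_{4}/(4)! × [f^{(3)}(10) − f^{(3)}(2)] = −1/720 × (-6.00000e-05 − (-0.937500)) = -0.00130200.
After k=2: 0.197298.
k=3: B_{6}/(6)! × [f^{(5)}(10) − f^{(5)}(2)] = 1/30240 × (-2.52000e-05 − (-9.84375)) = 0.000325520.
After k=3: 0.197624.
k=4: B_{8}/(8)! × [f^{(7)}(10) − f^{(7)}(2)] = −1/1209600 × (-1.81440e-05 − (-177.188)) = -0.000146484.

S_4 ≈ 0.197477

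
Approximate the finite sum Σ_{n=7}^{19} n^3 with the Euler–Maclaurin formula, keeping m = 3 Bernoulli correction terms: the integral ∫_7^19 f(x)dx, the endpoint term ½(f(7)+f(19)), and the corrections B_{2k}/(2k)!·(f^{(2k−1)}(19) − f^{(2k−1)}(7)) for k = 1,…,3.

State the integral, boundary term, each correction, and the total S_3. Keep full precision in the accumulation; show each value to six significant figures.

S_3 ≈ 35659.0

Integral: ∫_7^19 x^3 dx = 31980.0.
Boundary: ½(f(7) + f(19)) = ½(343.000 + 6859.00) = 3601.00.
So far: 35581.0.
k=1: B_{2}/(2)! × [f^{(1)}(19) − f^{(1)}(7)] = 1/12 × (1083.00 − 147.000) = 78.0000.
Running total after k=1: 35659.0.
k=2: B_{4}/(4)! × [f^{(3)}(19) − f^{(3)}(7)] = −1/720 × (6.00000 − 6.00000) = 0.00000.
Running total after k=2: 35659.0.
k=3: B_{6}/(6)! × [f^{(5)}(19) − f^{(5)}(7)] = 1/30240 × (0.00000 − 0.00000) = 0.00000.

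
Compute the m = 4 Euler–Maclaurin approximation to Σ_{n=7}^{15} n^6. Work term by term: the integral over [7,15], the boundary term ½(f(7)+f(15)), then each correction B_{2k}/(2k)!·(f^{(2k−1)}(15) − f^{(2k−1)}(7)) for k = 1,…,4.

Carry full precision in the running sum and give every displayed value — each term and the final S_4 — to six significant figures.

S_4 ≈ 3.04157e+07

The integral term ∫_7^15 x^6 dx = 2.42908e+07.
Boundary: ½(f(7) + f(15)) = ½(117649 + 1.13906e+07) = 5.75414e+06.
So far: 3.00450e+07.
k=1: B_{2}/(2)! × [f^{(1)}(15) − f^{(1)}(7)] = 1/12 × (4.55625e+06 − 100842) = 371284.
After k=1: 3.04163e+07.
k=2: B_{4}/(4)! × [f^{(3)}(15) − f^{(3)}(7)] = −1/720 × (405000 − 41160.0) = -505.333.
After k=2: 3.04157e+07.
k=3: B_{6}/(6)! × [f^{(5)}(15) − f^{(5)}(7)] = 1/30240 × (10800.0 − 5040.00) = 0.190476.
After k=3: 3.04157e+07.
k=4: B_{8}/(8)! × [f^{(7)}(15) − f^{(7)}(7)] = −1/1209600 × (0.00000 − 0.00000) = 0.00000.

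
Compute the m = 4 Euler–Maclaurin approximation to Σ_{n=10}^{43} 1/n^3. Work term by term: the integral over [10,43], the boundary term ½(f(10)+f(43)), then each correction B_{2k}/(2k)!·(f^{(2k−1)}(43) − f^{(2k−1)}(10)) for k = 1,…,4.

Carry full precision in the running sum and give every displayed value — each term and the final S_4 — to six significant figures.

S_4 ≈ 0.00526072

Integral: ∫_10^43 1/x^3 dx = 0.00472958.
Boundary: ½(f(10) + f(43)) = ½(0.00100000 + 1.25775e-05) = 0.000506289.
Integral + boundary = 0.00523587.
k=1: B_{2}/(2)! × [f^{(1)}(43) − f^{(1)}(10)] = 1/12 × (-8.77501e-07 − (-0.000300000)) = 2.49269e-05.
After k=1: 0.00526080.
k=2: B_{4}/(4)! × [f^{(3)}(43) − f^{(3)}(10)] = −1/720 × (-9.49162e-09 − (-6.00000e-05)) = -8.33202e-08.
After k=2: 0.00526072.
k=3: B_{6}/(6)! × [f^{(5)}(43) − f^{(5)}(10)] = 1/30240 × (-2.15602e-10 − (-2.52000e-05)) = 8.33326e-10.
After k=3: 0.00526072.
k=4: B_{8}/(8)! × [f^{(7)}(43) − f^{(7)}(10)] = −1/1209600 × (-8.39554e-12 − (-1.81440e-05)) = -1.50000e-11.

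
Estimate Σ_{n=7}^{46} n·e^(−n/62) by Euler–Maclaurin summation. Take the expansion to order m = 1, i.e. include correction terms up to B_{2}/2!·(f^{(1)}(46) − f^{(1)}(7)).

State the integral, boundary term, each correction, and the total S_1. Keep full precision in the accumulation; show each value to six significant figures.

S_1 ≈ 646.714

The integral term ∫_7^46 x·e^(−x/62) dx = 632.691.
½[f(7) + f(46)] = ½[6.25266 + 21.9048] = 14.0787.
So far: 646.770.
Order-1 term: 1/12 · (0.122888 − 0.792388) = -0.0557916.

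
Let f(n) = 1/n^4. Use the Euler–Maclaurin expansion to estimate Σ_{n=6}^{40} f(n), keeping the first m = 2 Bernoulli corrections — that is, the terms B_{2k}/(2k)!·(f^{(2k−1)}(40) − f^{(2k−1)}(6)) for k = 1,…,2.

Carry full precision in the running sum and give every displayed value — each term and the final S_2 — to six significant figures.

The integral term ∫_6^40 1/x^4 dx = 0.00153800.
Endpoint term: (f(6) + f(40))/2 = (0.000771605 + 3.90625e-07)/2 = 0.000385998.
So far: 0.00192400.
k=1: B_{2}/(2)! × [f^{(1)}(40) − f^{(1)}(6)] = 1/12 × (-3.90625e-08 − (-0.000514403)) = 4.28637e-05.
Running total after k=1: 0.00196686.
k=2: B_{4}/(4)! × [f^{(3)}(40) − f^{(3)}(6)] = −1/720 × (-7.32422e-10 − (-0.000428669)) = -5.95373e-07.

S_2 ≈ 0.00196627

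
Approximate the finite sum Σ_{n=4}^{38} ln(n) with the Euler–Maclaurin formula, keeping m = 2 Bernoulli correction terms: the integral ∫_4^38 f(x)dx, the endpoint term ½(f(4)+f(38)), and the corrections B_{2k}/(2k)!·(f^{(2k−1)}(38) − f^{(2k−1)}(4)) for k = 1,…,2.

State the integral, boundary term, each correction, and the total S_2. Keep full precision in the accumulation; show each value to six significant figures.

∫_4^38 ln(x) dx evaluates to 98.6831.
Endpoint term: (f(4) + f(38))/2 = (1.38629 + 3.63759)/2 = 2.51194.
Integral + boundary = 101.195.
k=1: B_{2}/(2)! × [f^{(1)}(38) − f^{(1)}(4)] = 1/12 × (0.0263158 − 0.250000) = -0.0186404.
Partial sum through k=1: 101.176.
k=2: B_{4}/(4)! × [f^{(3)}(38) − f^{(3)}(4)] = −1/720 × (3.64485e-05 − 0.0312500) = 4.33522e-05.

S_2 ≈ 101.176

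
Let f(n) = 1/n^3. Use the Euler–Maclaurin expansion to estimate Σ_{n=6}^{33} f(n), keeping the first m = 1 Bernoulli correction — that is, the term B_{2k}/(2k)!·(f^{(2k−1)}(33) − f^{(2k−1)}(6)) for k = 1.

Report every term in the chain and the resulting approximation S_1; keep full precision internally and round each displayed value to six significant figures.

Integral: ∫_6^33 1/x^3 dx = 0.0134298.
½[f(6) + f(33)] = ½[0.00462963 + 2.78265e-05] = 0.00232873.
So far: 0.0157585.
k=1: B_{2}/(2)! × [f^{(1)}(33) − f^{(1)}(6)] = 1/12 × (-2.52968e-06 − (-0.00231481)) = 0.000192690.

S_1 ≈ 0.0159512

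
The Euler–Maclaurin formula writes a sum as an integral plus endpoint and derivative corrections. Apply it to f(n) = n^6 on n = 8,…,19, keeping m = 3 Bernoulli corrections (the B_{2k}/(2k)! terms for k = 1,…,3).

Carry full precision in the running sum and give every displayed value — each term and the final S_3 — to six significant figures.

∫_8^19 x^6 dx evaluates to 1.27396e+08.
½[f(8) + f(19)] = ½[262144 + 4.70459e+07] = 2.36540e+07.
Running total after boundary: 1.51050e+08.
k=1: B_{2}/(2)! × [f^{(1)}(19) − f^{(1)}(8)] = 1/12 × (1.48566e+07 − 196608) = 1.22167e+06.
Running total after k=1: 1.52272e+08.
k=2: B_{4}/(4)! × [f^{(3)}(19) − f^{(3)}(8)] = −1/720 × (823080 − 61440.0) = -1057.83.
Running total after k=2: 1.52271e+08.
k=3: B_{6}/(6)! × [f^{(5)}(19) − f^{(5)}(8)] = 1/30240 × (13680.0 − 5760.00) = 0.261905.

S_3 ≈ 1.52271e+08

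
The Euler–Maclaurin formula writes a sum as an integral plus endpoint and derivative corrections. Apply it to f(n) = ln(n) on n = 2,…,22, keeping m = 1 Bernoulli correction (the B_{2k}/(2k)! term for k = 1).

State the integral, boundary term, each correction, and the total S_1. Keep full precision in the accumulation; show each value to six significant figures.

S_1 ≈ 48.4709

The integral term ∫_2^22 ln(x) dx = 46.6166.
Boundary: ½(f(2) + f(22)) = ½(0.693147 + 3.09104) = 1.89209.
Running total after boundary: 48.5087.
Correction k=1: B_{2}/2! · (f^{(1)}(22) − f^{(1)}(2)) = 1/12 · (0.0454545 − 0.500000) = -0.0378788.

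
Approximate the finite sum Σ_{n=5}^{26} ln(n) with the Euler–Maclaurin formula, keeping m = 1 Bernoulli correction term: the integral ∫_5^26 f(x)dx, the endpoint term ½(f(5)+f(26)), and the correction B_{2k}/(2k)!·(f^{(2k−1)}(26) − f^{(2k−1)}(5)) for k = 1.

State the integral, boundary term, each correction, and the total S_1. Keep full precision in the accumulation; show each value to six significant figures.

Integral: ∫_5^26 ln(x) dx = 55.6633.
½[f(5) + f(26)] = ½[1.60944 + 3.25810] = 2.43377.
Running total after boundary: 58.0971.
Correction k=1: B_{2}/2! · (f^{(1)}(26) − f^{(1)}(5)) = 1/12 · (0.0384615 − 0.200000) = -0.0134615.

S_1 ≈ 58.0836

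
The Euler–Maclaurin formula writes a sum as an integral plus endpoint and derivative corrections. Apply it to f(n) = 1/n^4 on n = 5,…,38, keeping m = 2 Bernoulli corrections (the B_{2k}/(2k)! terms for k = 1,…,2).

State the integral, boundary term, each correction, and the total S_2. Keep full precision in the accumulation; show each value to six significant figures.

Integral: ∫_5^38 1/x^4 dx = 0.00266059.
Endpoint term: (f(5) + f(38))/2 = (0.00160000 + 4.79585e-07)/2 = 0.000800240.
Running total after boundary: 0.00346083.
k=1: B_{2}/(2)! × [f^{(1)}(38) − f^{(1)}(5)] = 1/12 × (-5.04826e-08 − (-0.00128000)) = 0.000106662.
Partial sum through k=1: 0.00356749.
k=2: B_{4}/(4)! × [f^{(3)}(38) − f^{(3)}(5)] = −1/720 × (-1.04881e-09 − (-0.00153600)) = -2.13333e-06.

S_2 ≈ 0.00356536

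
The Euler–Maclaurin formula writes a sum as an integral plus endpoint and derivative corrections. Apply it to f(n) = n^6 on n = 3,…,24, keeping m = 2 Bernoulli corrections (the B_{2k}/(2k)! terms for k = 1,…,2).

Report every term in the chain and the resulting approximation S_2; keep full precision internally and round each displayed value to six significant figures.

The integral term ∫_3^24 x^6 dx = 6.55210e+08.
Boundary: ½(f(3) + f(24)) = ½(729.000 + 1.91103e+08) = 9.55519e+07.
Running total after boundary: 7.50762e+08.
Correction k=1: B_{2}/2! · (f^{(1)}(24) − f^{(1)}(3)) = 1/12 · (4.77757e+07 − 1458.00) = 3.98119e+06.
Partial sum through k=1: 7.54743e+08.
Correction k=2: B_{4}/4! · (f^{(3)}(24) − f^{(3)}(3)) = −1/720 · (1.65888e+06 − 3240.00) = -2299.50.

S_2 ≈ 7.54741e+08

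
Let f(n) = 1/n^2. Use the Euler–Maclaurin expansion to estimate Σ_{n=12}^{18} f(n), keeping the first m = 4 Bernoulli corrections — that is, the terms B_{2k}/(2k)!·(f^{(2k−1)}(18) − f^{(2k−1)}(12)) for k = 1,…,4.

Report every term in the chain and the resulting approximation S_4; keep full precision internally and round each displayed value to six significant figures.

∫_12^18 1/x^2 dx evaluates to 0.0277778.
½[f(12) + f(18)] = ½[0.00694444 + 0.00308642] = 0.00501543.
Running total after boundary: 0.0327932.
Order-1 term: 1/12 · (-0.000342936 − (-0.00115741)) = 6.78727e-05.
Running total after k=1: 0.0328611.
Order-2 term: −1/720 · (-1.27013e-05 − (-9.64506e-05)) = -1.16318e-07.
Running total after k=2: 0.0328610.
Order-3 term: 1/30240 · (-1.17605e-06 − (-2.00939e-05)) = 6.25590e-10.
Running total after k=3: 0.0328610.
Order-4 term: −1/1209600 · (-2.03268e-07 − (-7.81429e-06)) = -6.29218e-12.

S_4 ≈ 0.0328610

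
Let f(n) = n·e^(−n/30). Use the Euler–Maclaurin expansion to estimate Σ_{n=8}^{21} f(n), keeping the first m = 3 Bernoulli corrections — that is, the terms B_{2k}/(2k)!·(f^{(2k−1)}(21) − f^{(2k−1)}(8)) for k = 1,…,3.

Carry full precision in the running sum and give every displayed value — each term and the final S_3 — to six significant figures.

S_3 ≈ 121.626

∫_8^21 x·e^(−x/30) dx evaluates to 113.383.
Endpoint term: (f(8) + f(21))/2 = (6.12743 + 10.4283)/2 = 8.27786.
Integral + boundary = 121.661.
Order-1 term: 1/12 · (0.148976 − 0.561681) = -0.0343921.
Partial sum through k=1: 121.626.
Order-2 term: −1/720 · (0.00126905 − 0.00232615) = 1.46820e-06.
Partial sum through k=2: 121.626.
Order-3 term: 1/30240 · (2.63619e-06 − 4.47580e-06) = -6.08334e-11.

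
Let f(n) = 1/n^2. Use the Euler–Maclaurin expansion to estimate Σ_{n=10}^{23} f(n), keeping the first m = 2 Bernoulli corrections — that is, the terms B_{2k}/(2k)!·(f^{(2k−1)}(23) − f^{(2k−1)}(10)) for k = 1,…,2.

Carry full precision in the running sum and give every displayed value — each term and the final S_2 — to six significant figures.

S_2 ≈ 0.0626196

∫_10^23 1/x^2 dx evaluates to 0.0565217.
½[f(10) + f(23)] = ½[0.0100000 + 0.00189036] = 0.00594518.
So far: 0.0624669.
Correction k=1: B_{2}/2! · (f^{(1)}(23) − f^{(1)}(10)) = 1/12 · (-0.000164379 − (-0.00200000)) = 0.000152968.
After k=1: 0.0626199.
Correction k=2: B_{4}/4! · (f^{(3)}(23) − f^{(3)}(10)) = −1/720 · (-3.72883e-06 − (-0.000240000)) = -3.28154e-07.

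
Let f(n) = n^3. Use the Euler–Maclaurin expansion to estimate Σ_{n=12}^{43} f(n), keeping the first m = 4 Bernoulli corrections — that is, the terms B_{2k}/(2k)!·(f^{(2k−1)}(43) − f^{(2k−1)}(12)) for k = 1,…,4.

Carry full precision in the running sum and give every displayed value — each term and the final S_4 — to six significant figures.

Integral: ∫_12^43 x^3 dx = 849516.
Boundary: ½(f(12) + f(43)) = ½(1728.00 + 79507.0) = 40617.5.
Running total after boundary: 890134.
Order-1 term: 1/12 · (5547.00 − 432.000) = 426.250.
After k=1: 890560.
Order-2 term: −1/720 · (6.00000 − 6.00000) = 0.00000.
After k=2: 890560.
Order-3 term: 1/30240 · (0.00000 − 0.00000) = 0.00000.
After k=3: 890560.
Order-4 term: −1/1209600 · (0.00000 − 0.00000) = 0.00000.

S_4 ≈ 890560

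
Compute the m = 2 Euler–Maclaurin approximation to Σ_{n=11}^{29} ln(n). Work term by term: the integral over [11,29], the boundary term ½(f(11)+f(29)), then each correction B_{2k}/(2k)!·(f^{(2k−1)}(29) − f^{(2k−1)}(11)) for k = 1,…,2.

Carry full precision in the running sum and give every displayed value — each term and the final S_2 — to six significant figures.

S_2 ≈ 56.1526

∫_11^29 ln(x) dx evaluates to 53.2747.
Endpoint term: (f(11) + f(29))/2 = (2.39790 + 3.36730)/2 = 2.88260.
Integral + boundary = 56.1573.
Correction k=1: B_{2}/2! · (f^{(1)}(29) − f^{(1)}(11)) = 1/12 · (0.0344828 − 0.0909091) = -0.00470219.
Partial sum through k=1: 56.1526.
Correction k=2: B_{4}/4! · (f^{(3)}(29) − f^{(3)}(11)) = −1/720 · (8.20042e-05 − 0.00150263) = 1.97309e-06.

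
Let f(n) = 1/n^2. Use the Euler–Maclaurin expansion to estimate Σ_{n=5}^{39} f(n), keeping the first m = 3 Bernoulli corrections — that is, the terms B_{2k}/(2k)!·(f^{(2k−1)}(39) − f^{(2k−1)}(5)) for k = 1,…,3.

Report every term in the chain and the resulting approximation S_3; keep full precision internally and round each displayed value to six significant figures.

S_3 ≈ 0.196008

∫_5^39 1/x^2 dx evaluates to 0.174359.
Boundary: ½(f(5) + f(39)) = ½(0.0400000 + 0.000657462) = 0.0203287.
Integral + boundary = 0.194688.
Correction k=1: B_{2}/2! · (f^{(1)}(39) − f^{(1)}(5)) = 1/12 · (-3.37160e-05 − (-0.0160000)) = 0.00133052.
Partial sum through k=1: 0.196018.
Correction k=2: B_{4}/4! · (f^{(3)}(39) − f^{(3)}(5)) = −1/720 · (-2.66004e-07 − (-0.00768000)) = -1.06663e-05.
Partial sum through k=2: 0.196008.
Correction k=3: B_{6}/6! · (f^{(5)}(39) − f^{(5)}(5)) = 1/30240 · (-5.24663e-09 − (-0.00921600)) = 3.04762e-07.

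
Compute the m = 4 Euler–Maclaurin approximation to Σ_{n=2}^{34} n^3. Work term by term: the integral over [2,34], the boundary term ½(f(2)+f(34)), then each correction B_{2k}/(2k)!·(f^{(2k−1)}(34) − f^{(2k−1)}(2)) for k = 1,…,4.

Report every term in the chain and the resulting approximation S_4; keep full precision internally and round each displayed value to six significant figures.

∫_2^34 x^3 dx evaluates to 334080.
½[f(2) + f(34)] = ½[8.00000 + 39304.0] = 19656.0.
Running total after boundary: 353736.
k=1: B_{2}/(2)! × [f^{(1)}(34) − f^{(1)}(2)] = 1/12 × (3468.00 − 12.0000) = 288.000.
After k=1: 354024.
k=2: B_{4}/(4)! × [f^{(3)}(34) − f^{(3)}(2)] = −1/720 × (6.00000 − 6.00000) = 0.00000.
After k=2: 354024.
k=3: B_{6}/(6)! × [f^{(5)}(34) − f^{(5)}(2)] = 1/30240 × (0.00000 − 0.00000) = 0.00000.
After k=3: 354024.
k=4: B_{8}/(8)! × [f^{(7)}(34) − f^{(7)}(2)] = −1/1209600 × (0.00000 − 0.00000) = 0.00000.

S_4 ≈ 354024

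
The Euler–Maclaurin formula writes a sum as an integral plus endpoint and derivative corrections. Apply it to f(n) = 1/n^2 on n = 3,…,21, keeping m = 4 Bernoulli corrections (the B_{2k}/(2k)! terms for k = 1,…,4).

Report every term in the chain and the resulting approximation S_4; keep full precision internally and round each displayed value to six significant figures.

S_4 ≈ 0.348430

∫_3^21 1/x^2 dx evaluates to 0.285714.
Endpoint term: (f(3) + f(21))/2 = (0.111111 + 0.00226757)/2 = 0.0566893.
Integral + boundary = 0.342404.
k=1: B_{2}/(2)! × [f^{(1)}(21) − f^{(1)}(3)] = 1/12 × (-0.000215959 − (-0.0740741)) = 0.00615484.
Partial sum through k=1: 0.348558.
k=2: B_{4}/(4)! × [f^{(3)}(21) − f^{(3)}(3)] = −1/720 × (-5.87645e-06 − (-0.0987654)) = -0.000137166.
Partial sum through k=2: 0.348421.
k=3: B_{6}/(6)! × [f^{(5)}(21) − f^{(5)}(3)] = 1/30240 × (-3.99758e-07 − (-0.329218)) = 1.08868e-05.
Partial sum through k=3: 0.348432.
k=4: B_{8}/(8)! × [f^{(7)}(21) − f^{(7)}(3)] = −1/1209600 × (-5.07630e-08 − (-2.04847)) = -1.69351e-06.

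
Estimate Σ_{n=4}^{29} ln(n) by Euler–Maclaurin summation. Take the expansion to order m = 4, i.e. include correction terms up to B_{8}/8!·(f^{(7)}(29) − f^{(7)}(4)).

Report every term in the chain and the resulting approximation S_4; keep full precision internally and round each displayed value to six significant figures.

Integral: ∫_4^29 ln(x) dx = 67.1064.
Boundary: ½(f(4) + f(29)) = ½(1.38629 + 3.36730) = 2.37680.
So far: 69.4832.
Correction k=1: B_{2}/2! · (f^{(1)}(29) − f^{(1)}(4)) = 1/12 · (0.0344828 − 0.250000) = -0.0179598.
After k=1: 69.4652.
Correction k=2: B_{4}/4! · (f^{(3)}(29) − f^{(3)}(4)) = −1/720 · (8.20042e-05 − 0.0312500) = 4.32889e-05.
After k=2: 69.4653.
Correction k=3: B_{6}/6! · (f^{(5)}(29) − f^{(5)}(4)) = 1/30240 · (1.17010e-06 − 0.0234375) = -7.75011e-07.
After k=3: 69.4653.
Correction k=4: B_{8}/8! · (f^{(7)}(29) − f^{(7)}(4)) = −1/1209600 · (4.17394e-08 − 0.0439453) = 3.63304e-08.

S_4 ≈ 69.4653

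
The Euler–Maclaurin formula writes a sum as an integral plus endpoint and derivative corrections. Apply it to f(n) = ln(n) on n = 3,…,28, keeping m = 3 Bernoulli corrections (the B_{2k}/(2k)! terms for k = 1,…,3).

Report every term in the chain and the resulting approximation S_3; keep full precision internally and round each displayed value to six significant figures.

∫_3^28 ln(x) dx evaluates to 65.0059.
Endpoint term: (f(3) + f(28))/2 = (1.09861 + 3.33220)/2 = 2.21541.
So far: 67.2213.
k=1: B_{2}/(2)! × [f^{(1)}(28) − f^{(1)}(3)] = 1/12 × (0.0357143 − 0.333333) = -0.0248016.
Running total after k=1: 67.1965.
k=2: B_{4}/(4)! × [f^{(3)}(28) − f^{(3)}(3)] = −1/720 × (9.11079e-05 − 0.0740741) = 0.000102754.
Running total after k=2: 67.1966.
k=3: B_{6}/(6)! × [f^{(5)}(28) − f^{(5)}(3)] = 1/30240 × (1.39451e-06 − 0.0987654) = -3.26601e-06.

S_3 ≈ 67.1966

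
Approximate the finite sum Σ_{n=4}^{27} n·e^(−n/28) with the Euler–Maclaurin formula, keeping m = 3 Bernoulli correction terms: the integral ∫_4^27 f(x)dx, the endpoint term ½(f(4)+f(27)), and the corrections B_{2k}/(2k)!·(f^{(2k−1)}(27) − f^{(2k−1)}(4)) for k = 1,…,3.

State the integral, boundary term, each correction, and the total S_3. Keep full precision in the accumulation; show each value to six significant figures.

S_3 ≈ 196.409

∫_4^27 x·e^(−x/28) dx evaluates to 189.589.
½[f(4) + f(27)] = ½[3.46751 + 10.2939] = 6.88070.
Running total after boundary: 196.470.
Correction k=1: B_{2}/2! · (f^{(1)}(27) − f^{(1)}(4)) = 1/12 · (0.0136163 − 0.743038) = -0.0607852.
After k=1: 196.409.
Correction k=2: B_{4}/4! · (f^{(3)}(27) − f^{(3)}(4)) = −1/720 · (0.000989958 − 0.00315918) = 3.01280e-06.
After k=2: 196.409.
Correction k=3: B_{6}/6! · (f^{(5)}(27) − f^{(5)}(4)) = 1/30240 · (2.50325e-06 − 6.85025e-06) = -1.43750e-10.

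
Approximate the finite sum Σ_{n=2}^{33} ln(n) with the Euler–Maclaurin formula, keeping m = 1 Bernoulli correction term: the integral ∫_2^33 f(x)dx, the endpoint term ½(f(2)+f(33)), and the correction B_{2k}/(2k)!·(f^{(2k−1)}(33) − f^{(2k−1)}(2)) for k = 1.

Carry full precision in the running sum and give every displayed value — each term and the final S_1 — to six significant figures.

∫_2^33 ln(x) dx evaluates to 82.9985.
½[f(2) + f(33)] = ½[0.693147 + 3.49651] = 2.09483.
Running total after boundary: 85.0933.
Correction k=1: B_{2}/2! · (f^{(1)}(33) − f^{(1)}(2)) = 1/12 · (0.0303030 − 0.500000) = -0.0391414.

S_1 ≈ 85.0541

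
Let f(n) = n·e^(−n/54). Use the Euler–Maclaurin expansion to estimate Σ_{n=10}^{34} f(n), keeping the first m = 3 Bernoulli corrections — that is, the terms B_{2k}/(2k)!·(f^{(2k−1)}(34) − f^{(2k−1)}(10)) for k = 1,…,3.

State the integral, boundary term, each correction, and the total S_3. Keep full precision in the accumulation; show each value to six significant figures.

S_3 ≈ 353.123

The integral term ∫_10^34 x·e^(−x/54) dx = 339.951.
Endpoint term: (f(10) + f(34))/2 = (8.30950 + 18.1148)/2 = 13.2122.
So far: 353.163.
Order-1 term: 1/12 · (0.197329 − 0.677071) = -0.0399784.
Running total after k=1: 353.123.
Order-2 term: −1/720 · (0.000433096 − 0.000802116) = 5.12529e-07.
Running total after k=2: 353.123.
Order-3 term: 1/30240 · (2.73841e-07 − 4.70522e-07) = -6.50399e-12.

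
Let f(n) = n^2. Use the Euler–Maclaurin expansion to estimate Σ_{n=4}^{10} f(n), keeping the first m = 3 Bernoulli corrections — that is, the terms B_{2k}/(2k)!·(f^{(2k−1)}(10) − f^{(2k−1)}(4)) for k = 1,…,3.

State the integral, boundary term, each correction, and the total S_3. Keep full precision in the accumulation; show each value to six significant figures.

S_3 ≈ 371.000

∫_4^10 x^2 dx evaluates to 312.000.
Endpoint term: (f(4) + f(10))/2 = (16.0000 + 100.000)/2 = 58.0000.
So far: 370.000.
k=1: B_{2}/(2)! × [f^{(1)}(10) − f^{(1)}(4)] = 1/12 × (20.0000 − 8.00000) = 1.00000.
Running total after k=1: 371.000.
k=2: B_{4}/(4)! × [f^{(3)}(10) − f^{(3)}(4)] = −1/720 × (0.00000 − 0.00000) = 0.00000.
Running total after k=2: 371.000.
k=3: B_{6}/(6)! × [f^{(5)}(10) − f^{(5)}(4)] = 1/30240 × (0.00000 − 0.00000) = 0.00000.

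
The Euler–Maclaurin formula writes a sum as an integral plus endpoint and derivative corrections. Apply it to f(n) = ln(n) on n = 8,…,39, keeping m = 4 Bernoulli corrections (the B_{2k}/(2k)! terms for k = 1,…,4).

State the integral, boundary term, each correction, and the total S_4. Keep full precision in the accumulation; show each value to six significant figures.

Integral: ∫_8^39 ln(x) dx = 95.2434.
Boundary: ½(f(8) + f(39)) = ½(2.07944 + 3.66356) = 2.87150.
Running total after boundary: 98.1149.
Order-1 term: 1/12 · (0.0256410 − 0.125000) = -0.00827991.
After k=1: 98.1066.
Order-2 term: −1/720 · (3.37160e-05 − 0.00390625) = 5.37852e-06.
After k=2: 98.1066.
Order-3 term: 1/30240 · (2.66004e-07 − 0.000732422) = -2.42115e-08.
After k=3: 98.1066.
Order-4 term: −1/1209600 · (5.24663e-09 − 0.000343323) = 2.83827e-10.

S_4 ≈ 98.1066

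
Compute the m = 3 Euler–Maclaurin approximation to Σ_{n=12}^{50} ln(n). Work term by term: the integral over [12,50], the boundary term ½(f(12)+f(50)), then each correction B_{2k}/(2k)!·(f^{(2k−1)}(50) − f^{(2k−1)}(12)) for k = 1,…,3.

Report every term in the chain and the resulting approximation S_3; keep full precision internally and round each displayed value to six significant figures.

Integral: ∫_12^50 ln(x) dx = 127.782.
½[f(12) + f(50)] = ½[2.48491 + 3.91202] = 3.19846.
Running total after boundary: 130.981.
Correction k=1: B_{2}/2! · (f^{(1)}(50) − f^{(1)}(12)) = 1/12 · (0.0200000 − 0.0833333) = -0.00527778.
After k=1: 130.975.
Correction k=2: B_{4}/4! · (f^{(3)}(50) − f^{(3)}(12)) = −1/720 · (1.60000e-05 − 0.00115741) = 1.58529e-06.
After k=2: 130.975.
Correction k=3: B_{6}/6! · (f^{(5)}(50) − f^{(5)}(12)) = 1/30240 · (7.68000e-08 − 9.64506e-05) = -3.18696e-09.

S_3 ≈ 130.975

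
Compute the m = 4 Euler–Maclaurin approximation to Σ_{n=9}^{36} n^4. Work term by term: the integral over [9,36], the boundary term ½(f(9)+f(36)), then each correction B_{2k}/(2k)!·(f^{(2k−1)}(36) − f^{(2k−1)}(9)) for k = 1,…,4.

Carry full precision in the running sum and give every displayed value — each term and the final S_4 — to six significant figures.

S_4 ≈ 1.29398e+07

∫_9^36 x^4 dx evaluates to 1.20814e+07.
½[f(9) + f(36)] = ½[6561.00 + 1.67962e+06] = 843088.
So far: 1.29245e+07.
Correction k=1: B_{2}/2! · (f^{(1)}(36) − f^{(1)}(9)) = 1/12 · (186624 − 2916.00) = 15309.0.
After k=1: 1.29398e+07.
Correction k=2: B_{4}/4! · (f^{(3)}(36) − f^{(3)}(9)) = −1/720 · (864.000 − 216.000) = -0.900000.
After k=2: 1.29398e+07.
Correction k=3: B_{6}/6! · (f^{(5)}(36) − f^{(5)}(9)) = 1/30240 · (0.00000 − 0.00000) = 0.00000.
After k=3: 1.29398e+07.
Correction k=4: B_{8}/8! · (f^{(7)}(36) − f^{(7)}(9)) = −1/1209600 · (0.00000 − 0.00000) = 0.00000.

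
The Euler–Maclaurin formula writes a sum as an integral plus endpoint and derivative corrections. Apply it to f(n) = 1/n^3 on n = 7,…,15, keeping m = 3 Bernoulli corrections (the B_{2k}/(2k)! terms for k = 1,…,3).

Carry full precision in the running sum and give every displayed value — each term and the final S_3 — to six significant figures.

The integral term ∫_7^15 1/x^3 dx = 0.00798186.
½[f(7) + f(15)] = ½[0.00291545 + 0.000296296] = 0.00160587.
So far: 0.00958773.
Correction k=1: B_{2}/2! · (f^{(1)}(15) − f^{(1)}(7)) = 1/12 · (-5.92593e-05 − (-0.00124948)) = 9.91850e-05.
Partial sum through k=1: 0.00968692.
Correction k=2: B_{4}/4! · (f^{(3)}(15) − f^{(3)}(7)) = −1/720 · (-5.26749e-06 − (-0.000509992)) = -7.01006e-07.
Partial sum through k=2: 0.00968622.
Correction k=3: B_{6}/6! · (f^{(5)}(15) − f^{(5)}(7)) = 1/30240 · (-9.83265e-07 − (-0.000437136)) = 1.44230e-08.

S_3 ≈ 0.00968623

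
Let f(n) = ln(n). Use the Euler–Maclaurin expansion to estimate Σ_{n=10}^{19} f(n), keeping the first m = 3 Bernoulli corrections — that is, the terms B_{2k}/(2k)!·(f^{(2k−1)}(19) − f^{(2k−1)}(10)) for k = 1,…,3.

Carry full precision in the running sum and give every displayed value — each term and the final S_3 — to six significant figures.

S_3 ≈ 26.5381

The integral term ∫_10^19 ln(x) dx = 23.9185.
Boundary: ½(f(10) + f(19)) = ½(2.30259 + 2.94444) = 2.62351.
Running total after boundary: 26.5420.
Order-1 term: 1/12 · (0.0526316 − 0.100000) = -0.00394737.
After k=1: 26.5381.
Order-2 term: −1/720 · (0.000291588 − 0.00200000) = 2.37279e-06.
After k=2: 26.5381.
Order-3 term: 1/30240 · (9.69267e-06 − 0.000240000) = -7.61598e-09.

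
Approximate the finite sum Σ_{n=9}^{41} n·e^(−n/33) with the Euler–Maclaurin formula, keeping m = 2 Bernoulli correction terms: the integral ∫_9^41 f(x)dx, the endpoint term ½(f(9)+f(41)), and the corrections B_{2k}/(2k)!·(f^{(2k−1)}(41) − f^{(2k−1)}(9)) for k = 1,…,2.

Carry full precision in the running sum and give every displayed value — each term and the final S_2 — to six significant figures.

∫_9^41 x·e^(−x/33) dx evaluates to 350.197.
Boundary: ½(f(9) + f(41)) = ½(6.85170 + 11.8360) = 9.34386.
So far: 359.541.
k=1: B_{2}/(2)! × [f^{(1)}(41) − f^{(1)}(9)] = 1/12 × (-0.0699839 − 0.553673) = -0.0519714.
After k=1: 359.489.
k=2: B_{4}/(4)! × [f^{(3)}(41) − f^{(3)}(9)] = −1/720 × (0.000465917 − 0.00190659) = 2.00093e-06.

S_2 ≈ 359.489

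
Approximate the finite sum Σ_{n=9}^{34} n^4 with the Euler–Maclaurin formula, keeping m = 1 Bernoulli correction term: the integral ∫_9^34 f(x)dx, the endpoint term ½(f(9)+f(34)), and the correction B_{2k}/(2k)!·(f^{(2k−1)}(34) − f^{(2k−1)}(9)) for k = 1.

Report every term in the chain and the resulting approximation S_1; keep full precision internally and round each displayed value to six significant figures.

Integral: ∫_9^34 x^4 dx = 9.07528e+06.
½[f(9) + f(34)] = ½[6561.00 + 1.33634e+06] = 671448.
So far: 9.74672e+06.
Order-1 term: 1/12 · (157216 − 2916.00) = 12858.3.

S_1 ≈ 9.75958e+06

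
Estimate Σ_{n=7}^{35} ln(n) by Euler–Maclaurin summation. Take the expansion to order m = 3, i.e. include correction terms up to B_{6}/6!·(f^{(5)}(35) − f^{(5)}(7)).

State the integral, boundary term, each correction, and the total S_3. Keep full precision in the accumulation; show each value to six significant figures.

S_3 ≈ 85.5569

The integral term ∫_7^35 ln(x) dx = 82.8158.
Boundary: ½(f(7) + f(35)) = ½(1.94591 + 3.55535) = 2.75063.
Integral + boundary = 85.5664.
k=1: B_{2}/(2)! × [f^{(1)}(35) − f^{(1)}(7)] = 1/12 × (0.0285714 − 0.142857) = -0.00952381.
Running total after k=1: 85.5569.
k=2: B_{4}/(4)! × [f^{(3)}(35) − f^{(3)}(7)] = −1/720 × (4.66472e-05 − 0.00583090) = 8.03369e-06.
Running total after k=2: 85.5569.
k=3: B_{6}/(6)! × [f^{(5)}(35) − f^{(5)}(7)] = 1/30240 × (4.56952e-07 − 0.00142798) = -4.72063e-08.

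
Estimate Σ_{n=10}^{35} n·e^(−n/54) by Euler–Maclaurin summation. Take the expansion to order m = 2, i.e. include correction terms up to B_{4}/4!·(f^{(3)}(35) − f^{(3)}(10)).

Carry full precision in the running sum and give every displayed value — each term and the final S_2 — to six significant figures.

∫_10^35 x·e^(−x/54) dx evaluates to 358.162.
Endpoint term: (f(10) + f(35))/2 = (8.30950 + 18.3055)/2 = 13.3075.
So far: 371.470.
k=1: B_{2}/(2)! × [f^{(1)}(35) − f^{(1)}(10)] = 1/12 × (0.184023 − 0.677071) = -0.0410873.
Running total after k=1: 371.428.
k=2: B_{4}/(4)! × [f^{(3)}(35) − f^{(3)}(10)] = −1/720 × (0.000421828 − 0.000802116) = 5.28179e-07.

S_2 ≈ 371.428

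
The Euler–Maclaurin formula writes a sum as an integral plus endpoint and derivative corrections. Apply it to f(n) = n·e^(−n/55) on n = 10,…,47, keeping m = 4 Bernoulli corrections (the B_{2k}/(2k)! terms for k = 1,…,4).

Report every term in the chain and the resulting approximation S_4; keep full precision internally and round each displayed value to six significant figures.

S_4 ≈ 607.859

∫_10^47 x·e^(−x/55) dx evaluates to 593.743.
½[f(10) + f(47)] = ½[8.33753 + 19.9974] = 14.1675.
Running total after boundary: 607.911.
k=1: B_{2}/(2)! × [f^{(1)}(47) − f^{(1)}(10)] = 1/12 × (0.0618875 − 0.682161) = -0.0516895.
After k=1: 607.859.
k=2: B_{4}/(4)! × [f^{(3)}(47) − f^{(3)}(10)] = −1/720 × (0.000301765 − 0.000776750) = 6.59700e-07.
After k=2: 607.859.
k=3: B_{6}/(6)! × [f^{(5)}(47) − f^{(5)}(10)] = 1/30240 × (1.92751e-07 − 4.39005e-07) = -8.14333e-12.
After k=3: 607.859.
k=4: B_{8}/(8)! × [f^{(7)}(47) − f^{(7)}(10)] = −1/1209600 × (9.44612e-11 − 2.05367e-10) = 9.16877e-17.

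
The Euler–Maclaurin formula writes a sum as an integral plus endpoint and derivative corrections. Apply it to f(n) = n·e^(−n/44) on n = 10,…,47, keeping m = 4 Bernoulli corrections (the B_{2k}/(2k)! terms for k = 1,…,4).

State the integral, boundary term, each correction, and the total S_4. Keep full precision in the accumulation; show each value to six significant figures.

S_4 ≈ 529.068

Integral: ∫_10^47 x·e^(−x/44) dx = 517.062.
Endpoint term: (f(10) + f(47))/2 = (7.96703 + 16.1507)/2 = 12.0589.
So far: 529.121.
Correction k=1: B_{2}/2! · (f^{(1)}(47) − f^{(1)}(10)) = 1/12 · (-0.0234295 − 0.615634) = -0.0532553.
Running total after k=1: 529.068.
Correction k=2: B_{4}/4! · (f^{(3)}(47) − f^{(3)}(10)) = −1/720 · (0.000342890 − 0.00114103) = 1.10853e-06.
Running total after k=2: 529.068.
Correction k=3: B_{6}/6! · (f^{(5)}(47) − f^{(5)}(10)) = 1/30240 · (3.60477e-07 − 1.01450e-06) = -2.16278e-11.
Running total after k=3: 529.068.
Correction k=4: B_{8}/8! · (f^{(7)}(47) − f^{(7)}(10)) = −1/1209600 · (2.80909e-10 − 7.43608e-10) = 3.82522e-16.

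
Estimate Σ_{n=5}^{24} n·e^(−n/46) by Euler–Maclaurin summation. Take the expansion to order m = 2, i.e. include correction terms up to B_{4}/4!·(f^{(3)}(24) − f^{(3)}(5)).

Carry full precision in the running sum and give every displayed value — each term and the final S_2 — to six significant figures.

Integral: ∫_5^24 x·e^(−x/46) dx = 193.340.
Endpoint term: (f(5) + f(24))/2 = (4.48502 + 14.2437)/2 = 9.36436.
Running total after boundary: 202.705.
Order-1 term: 1/12 · (0.283842 − 0.799503) = -0.0429718.
Running total after k=1: 202.662.
Order-2 term: −1/720 · (0.000695093 − 0.00122567) = 7.36907e-07.

S_2 ≈ 202.662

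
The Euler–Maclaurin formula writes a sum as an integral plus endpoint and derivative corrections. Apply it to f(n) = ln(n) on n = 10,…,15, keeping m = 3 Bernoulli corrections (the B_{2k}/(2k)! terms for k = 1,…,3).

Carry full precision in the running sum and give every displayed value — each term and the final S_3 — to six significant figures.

S_3 ≈ 15.0974

The integral term ∫_10^15 ln(x) dx = 12.5949.
Endpoint term: (f(10) + f(15))/2 = (2.30259 + 2.70805)/2 = 2.50532.
So far: 15.1002.
Correction k=1: B_{2}/2! · (f^{(1)}(15) − f^{(1)}(10)) = 1/12 · (0.0666667 − 0.100000) = -0.00277778.
After k=1: 15.0974.
Correction k=2: B_{4}/4! · (f^{(3)}(15) − f^{(3)}(10)) = −1/720 · (0.000592593 − 0.00200000) = 1.95473e-06.
After k=2: 15.0974.
Correction k=3: B_{6}/6! · (f^{(5)}(15) − f^{(5)}(10)) = 1/30240 · (3.16049e-05 − 0.000240000) = -6.89137e-09.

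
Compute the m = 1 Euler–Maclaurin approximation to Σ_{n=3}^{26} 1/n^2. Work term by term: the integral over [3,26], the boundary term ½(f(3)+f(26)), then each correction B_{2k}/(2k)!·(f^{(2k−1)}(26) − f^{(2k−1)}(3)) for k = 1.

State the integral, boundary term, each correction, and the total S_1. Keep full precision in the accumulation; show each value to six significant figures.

S_1 ≈ 0.357330

Integral: ∫_3^26 1/x^2 dx = 0.294872.
½[f(3) + f(26)] = ½[0.111111 + 0.00147929] = 0.0562952.
So far: 0.351167.
k=1: B_{2}/(2)! × [f^{(1)}(26) − f^{(1)}(3)] = 1/12 × (-0.000113792 − (-0.0740741)) = 0.00616336.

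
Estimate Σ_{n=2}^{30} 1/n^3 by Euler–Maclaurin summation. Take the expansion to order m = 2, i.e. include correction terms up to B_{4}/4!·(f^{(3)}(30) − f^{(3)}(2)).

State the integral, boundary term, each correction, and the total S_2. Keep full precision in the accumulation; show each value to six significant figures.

The integral term ∫_2^30 1/x^3 dx = 0.124444.
½[f(2) + f(30)] = ½[0.125000 + 3.70370e-05] = 0.0625185.
Running total after boundary: 0.186963.
k=1: B_{2}/(2)! × [f^{(1)}(30) − f^{(1)}(2)] = 1/12 × (-3.70370e-06 − (-0.187500)) = 0.0156247.
After k=1: 0.202588.
k=2: B_{4}/(4)! × [f^{(3)}(30) − f^{(3)}(2)] = −1/720 × (-8.23045e-08 − (-0.937500)) = -0.00130208.

S_2 ≈ 0.201286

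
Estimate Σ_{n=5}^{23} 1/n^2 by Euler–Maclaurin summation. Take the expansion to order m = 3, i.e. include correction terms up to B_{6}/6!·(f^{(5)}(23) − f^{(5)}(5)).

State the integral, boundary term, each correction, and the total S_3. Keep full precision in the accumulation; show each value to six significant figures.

The integral term ∫_5^23 1/x^2 dx = 0.156522.
Endpoint term: (f(5) + f(23))/2 = (0.0400000 + 0.00189036)/2 = 0.0209452.
So far: 0.177467.
k=1: B_{2}/(2)! × [f^{(1)}(23) − f^{(1)}(5)] = 1/12 × (-0.000164379 − (-0.0160000)) = 0.00131964.
Running total after k=1: 0.178787.
k=2: B_{4}/(4)! × [f^{(3)}(23) − f^{(3)}(5)] = −1/720 × (-3.72883e-06 − (-0.00768000)) = -1.06615e-05.
Running total after k=2: 0.178776.
k=3: B_{6}/(6)! × [f^{(5)}(23) − f^{(5)}(5)] = 1/30240 × (-2.11465e-07 − (-0.00921600)) = 3.04755e-07.

S_3 ≈ 0.178776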